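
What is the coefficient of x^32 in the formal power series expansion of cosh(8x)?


The Maclaurin series is cosh(t) = sum_{m>=0} t^(2m) / (2m)!, so substituting t = 8x, only even powers of x are nonzero, with coefficient of x^(2m) equal to 8^(2m) / (2m)!.
For x^32 the coefficient is 8^32/32! = 79228162514264337593543950336/263130836933693530167218012160000000 = 36893488147419103232/122529844256906551386796875.

36893488147419103232/122529844256906551386796875


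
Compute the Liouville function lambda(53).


The Liouville function is lambda(k) = (-1)^Omega(k), where Omega(k) counts the prime factors of k with multiplicity.
Factoring: 53 = 53, so Omega(53) = 1.
lambda(53) = (-1)^1 = -1.

-1


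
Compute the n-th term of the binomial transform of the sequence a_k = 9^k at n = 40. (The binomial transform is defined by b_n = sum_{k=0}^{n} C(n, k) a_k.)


With a_k = 9^k, b_n = sum_{k=0}^{n} C(n, k) 9^k = (1 + 9)^n by the binomial theorem.
For n = 40: (1 + 9)^40 = 10^40 = 10000000000000000000000000000000000000000.

10000000000000000000000000000000000000000


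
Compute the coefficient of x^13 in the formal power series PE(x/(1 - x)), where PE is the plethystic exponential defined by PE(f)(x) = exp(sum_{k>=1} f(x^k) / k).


For f(x) = x/(1 - x) we have
sum_{k>=1} f(x^k) / k = sum_{k>=1} (1/k) * x^k / (1 - x^k) = sum_{k, m >= 1} x^(k m) / k,
which after exponentiating simplifies to
PE(x/(1 - x)) = prod_{k>=1} 1 / (1 - x^k).
This is the generating function for the partition function p(n), so the coefficient of x^13 is p(13).
Computing p(13) by dynamic programming over parts 1, 2, ..., 13: p(13) = 101.

101


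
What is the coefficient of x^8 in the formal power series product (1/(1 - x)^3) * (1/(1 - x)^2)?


Combine the factors: (1/(1 - x)^3) * (1/(1 - x)^2) = 1/(1 - x)^5.
Then use 1/(1 - x)^r = sum_{k>=0} C(k + r - 1, r - 1) x^k with r = 5 and k = 8:
C(12, 4) = 495.

495


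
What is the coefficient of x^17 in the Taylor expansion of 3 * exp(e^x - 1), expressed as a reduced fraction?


exp(e^x - 1) = sum_{k>=0} Bell_k x^k / k!, where Bell_k is the k-th Bell number.
So the coefficient of x^17 is 3 * Bell_17 / 17!.
Computing: Bell_17 = 82864869804 and 17! = 355687428096000, giving
3 * 82864869804/355687428096000 = 255755771/365933568000.

255755771/365933568000


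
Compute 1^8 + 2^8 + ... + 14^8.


This power sum has a closed form given by Faulhaber's formula
sum_{k=1}^{m} k^p = (1 / (p + 1)) * sum_{j=0}^{p} C(p + 1, j) B_j m^(p + 1 - j),
but for small m direct computation is fastest:
1 + 256 + 6561 + 65536 + 390625 + 1679616 + 5764801 + 16777216 + 43046721 + 100000000 + 214358881 + 429981696 + 815730721 + 1475789056 = 3103591687.

3103591687


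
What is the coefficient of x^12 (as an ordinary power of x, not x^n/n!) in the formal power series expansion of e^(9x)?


The exponential series is e^y = sum_{k>=0} y^k / k!. Substituting y = 9x gives
e^(9x) = sum_{k>=0} 9^k x^k / k!.
So the coefficient of x^n is a^n/n! with a = 9, n = 12:
9^12 / 12! = 282429536481/479001600 = 1162261467/1971200

1162261467/1971200


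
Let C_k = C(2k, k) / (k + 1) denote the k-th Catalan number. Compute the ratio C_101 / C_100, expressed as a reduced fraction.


Using C_k = (2k)! / (k! (k+1)!), the ratio C_{k+1}/C_k simplifies to
C_{k+1}/C_k = [(2k+2)! / ((k+1)! (k+2)!)] * [k! (k+1)! / (2k)!]
 = (2k+2)(2k+1) / ((k+1)(k+2)) = 2(2k+1) / (k+2).
For k = 100: 2(2*100 + 1) / (100 + 2) = 402/102 = 67/17.

67/17


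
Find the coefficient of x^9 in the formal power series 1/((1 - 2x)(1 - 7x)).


By partial fractions or Cauchy convolution:
The coefficient equals sum_{k=0}^{9} 2^k * 7^(9-k).
= 56494845

56494845


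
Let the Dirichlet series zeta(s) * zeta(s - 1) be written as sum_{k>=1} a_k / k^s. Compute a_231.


Convolution gives a_k = sum_{d | k} d * 1 = sum_{d | k} d = sigma(k), the sum of positive divisors of k.
For k = 231, the divisors are 1, 3, 7, 11, 21, 33, 77, 231, so
sigma(231) = 1 + 3 + 7 + 11 + 21 + 33 + 77 + 231 = 384.

384


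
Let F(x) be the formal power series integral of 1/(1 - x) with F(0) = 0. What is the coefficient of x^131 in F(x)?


1/(1 - x) = sum_{k>=0} x^k. Integrating termwise and using F(0) = 0 gives
F(x) = sum_{k>=0} x^(k+1) / (k+1) = sum_{m>=1} x^m / m = -ln(1 - x).
So the coefficient of x^131 is 1/131 = 1/131.

1/131


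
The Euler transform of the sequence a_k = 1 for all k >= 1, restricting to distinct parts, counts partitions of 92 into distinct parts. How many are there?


Partitions of 92 into distinct parts can be computed via generating function.
Product (1+x)(1+x^2)(1+x^3)...
The coefficient of x^92 = 225585

225585


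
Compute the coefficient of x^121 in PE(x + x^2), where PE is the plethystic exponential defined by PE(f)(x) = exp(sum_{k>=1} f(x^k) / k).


With f(x) = x + x^2, the exponent is sum_{k>=1} (x^k + x^(2k)) / k = -ln(1 - x) - ln(1 - x^2). Exponentiating:
PE(x + x^2) = 1 / ((1 - x)(1 - x^2)).
This is the generating function for partitions of n into parts of size 1 or 2. The number of 2's can be any j in 0..60, and the rest are 1's, so
[x^121] = floor(121/2) + 1 = 61.

61


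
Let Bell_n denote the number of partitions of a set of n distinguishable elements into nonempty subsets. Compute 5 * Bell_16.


Bell_16 can be computed from the Bell triangle or from Dobinski's identity Bell_n = (1/e) * sum_{k>=0} k^n / k!.
Computing Bell_16 = 10480142147.
Then 5 * 10480142147 = 52400710735.

52400710735


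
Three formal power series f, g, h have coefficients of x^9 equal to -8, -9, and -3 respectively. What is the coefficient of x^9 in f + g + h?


Series addition is componentwise:
-8 + -9 + -3
= -20

-20


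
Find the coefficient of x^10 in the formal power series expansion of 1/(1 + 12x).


Write 1/(1 + c x) = 1/(1 - (-c) x) and apply the geometric-series identity
1/(1 - y) = sum_{k>=0} y^k to get 1/(1 + c x) = sum_{k>=0} (-c)^k x^k.
So the coefficient of x^k is (-c)^k = (-1)^k * c^k.
Here c = 12 and k = 10:
(-12)^10 = 1 * 61917364224 = 61917364224

61917364224


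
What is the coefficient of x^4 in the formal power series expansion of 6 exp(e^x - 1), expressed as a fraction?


exp(e^x - 1) is the exponential generating function for the Bell numbers Bell_k: exp(e^x - 1) = sum_{k>=0} Bell_k x^k / k!.
So the coefficient of x^4 in 6 exp(e^x - 1) is 6 Bell_4 / 4!.
Computing: Bell_4 = 15 and 4! = 24, giving
6 * 15/24 = 15/4.

15/4


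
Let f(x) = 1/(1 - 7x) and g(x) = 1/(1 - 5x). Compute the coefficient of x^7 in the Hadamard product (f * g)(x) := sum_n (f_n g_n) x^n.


f has coefficients f_k = 7^k and g has coefficients g_k = 5^k, so the Hadamard product has coefficient (f*g)_k = 7^k * 5^k = 35^k.
For k = 7: 35^7 = 64339296875.

64339296875


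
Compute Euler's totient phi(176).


phi(n) counts integers in [1, n] coprime to n. Using the multiplicative formula phi(n) = n * prod_{p | n} (1 - 1/p):
176 = 2^4 * 11, so
phi(176) = 176 * (1 - 1/2) * (1 - 1/11) = 80.

80


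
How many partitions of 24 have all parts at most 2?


Using the generating function (1-x)^(-1)(1-x^2)^(-1),
the coefficient of x^24 counts these restricted partitions.
Result = 13

13


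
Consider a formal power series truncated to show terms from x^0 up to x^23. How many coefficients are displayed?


From x^0 to x^23 inclusive, the count is 23 - 0 + 1 = 24.

24


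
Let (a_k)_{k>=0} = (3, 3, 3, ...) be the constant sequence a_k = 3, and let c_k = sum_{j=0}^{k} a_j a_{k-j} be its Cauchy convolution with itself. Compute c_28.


Since a_j = 3 for all j >= 0, the convolution sum becomes
c_k = sum_{j=0}^{k} 3 * 3 = 9 * (k + 1).
Equivalently, the generating function of (a_k) is 3/(1 - x) and its square is 9/(1 - x)^2 = sum_{k>=0} 9(k + 1) x^k.
For k = 28: 9 * 29 = 261.

261


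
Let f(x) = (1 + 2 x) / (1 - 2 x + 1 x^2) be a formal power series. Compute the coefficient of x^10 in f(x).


Write f(x) = sum_{k>=0} a_k x^k. Multiplying both sides by 1 - 2 x + 1 x^2 gives
(1 - 2 x + 1 x^2) sum_{k>=0} a_k x^k = 1 + 2 x.
Matching coefficients:
 x^0: a_0 = 1
 x^1: a_1 - 2 a_0 = 2  =>  a_1 = 2*1 + 2 = 4
 x^k (k >= 2): a_k = 2 a_{k-1} - 1 a_{k-2}.
Iterating: a_2 = 7, a_3 = 10, a_4 = 13, a_5 = 16, a_6 = 19, a_7 = 22, a_8 = 25, a_9 = 28, a_10 = 31.
So the coefficient of x^10 is 31.

31


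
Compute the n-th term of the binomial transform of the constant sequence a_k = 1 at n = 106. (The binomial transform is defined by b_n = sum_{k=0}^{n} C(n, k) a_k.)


With a_k = 1 for all k, b_n = sum_{k=0}^{n} C(n, k) = 2^n by the binomial theorem.
For n = 106: 2^106 = 81129638414606681695789005144064.

81129638414606681695789005144064


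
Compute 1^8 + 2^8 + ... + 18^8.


This power sum has a closed form given by Faulhaber's formula
sum_{k=1}^{m} k^p = (1 / (p + 1)) * sum_{j=0}^{p} C(p + 1, j) B_j m^(p + 1 - j),
but for small m direct computation is fastest:
1 + 256 + 6561 + 65536 + 390625 + 1679616 + 5764801 + 16777216 + 43046721 + 100000000 + 214358881 + 429981696 + 815730721 + 1475789056 + 2562890625 + 4294967296 + 6975757441 + 11019960576 = 27957167625.

27957167625


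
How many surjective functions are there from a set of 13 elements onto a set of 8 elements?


By inclusion-exclusion on which target elements are missed, the number of surjections from an n-set onto a k-set is
surj(n, k) = sum_{j=0}^{k} (-1)^j C(k, j) (k - j)^n.
Equivalently surj(n, k) = k! * S(n, k), where S(n, k) is the Stirling number of the second kind.
For n = 13, k = 8:
S(13, 8) = 1899612, so
surj = 8! * 1899612 = 40320 * 1899612 = 76592355840.

76592355840


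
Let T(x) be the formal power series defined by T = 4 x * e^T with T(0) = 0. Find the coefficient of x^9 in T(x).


Apply the Lagrange inversion formula: if T = 4 x * phi(T) with phi(t) = e^t, then
[x^n] T = 4^n * (1/n) [t^(n-1)] phi(t)^n = 4^n * (1/n) [t^(n-1)] e^(n t) = 4^n * (1/n) * n^(n-1) / (n-1)! = 4^n * n^(n-1) / n!.
When c = 1 this is the Cayley count of rooted labeled trees on n vertices, divided by n!.
For n = 9: 4^9 * 9^8 / 9! = 262144 * 43046721/362880 = 1088391168/35.

1088391168/35


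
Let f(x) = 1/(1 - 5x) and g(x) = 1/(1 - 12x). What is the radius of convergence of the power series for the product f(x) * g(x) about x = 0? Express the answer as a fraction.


The radius of 1/(1 - 5x) is 1/5 (nearest singularity at x = 1/5), and the radius of 1/(1 - 12x) is 1/12.
The product f(x)*g(x) = 1/((1 - 5x)(1 - 12x)) has singularities at both 1/5 and 1/12, so its radius of convergence is the distance to the nearest one:
min(1/5, 1/12) = 1/12.

1/12


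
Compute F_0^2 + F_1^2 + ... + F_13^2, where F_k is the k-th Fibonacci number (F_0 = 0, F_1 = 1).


There is a standard identity sum_{k=0}^{N} F_k^2 = F_N * F_{N+1} (proved inductively from the telescoping relation F_k^2 = F_k F_{k+1} - F_{k-1} F_k). Then
sum_{k=0}^{13} F_k^2 = F_13 F_14 - F_0 F_0.
Computing: F_13 = 233, F_14 = 377.
Sum = 233 * 377 = 87841.

87841


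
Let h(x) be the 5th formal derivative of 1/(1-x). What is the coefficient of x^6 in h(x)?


Differentiating 5 times: d^5/dx^5 [1/(1-x)] = 5!/(1-x)^6.
The expansion 1/(1-x)^6 = sum_{k>=0} C(k+5, 5) x^k, so the coefficient of x^n in 5!/(1-x)^6 is 5! * C(n+5, 5).
For n = 6: 120 * C(11, 5) = 120 * 462 = 55440

55440


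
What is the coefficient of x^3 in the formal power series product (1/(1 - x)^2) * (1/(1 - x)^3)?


Combine the factors: (1/(1 - x)^2) * (1/(1 - x)^3) = 1/(1 - x)^5.
Then use 1/(1 - x)^r = sum_{k>=0} C(k + r - 1, r - 1) x^k with r = 5 and k = 3:
C(7, 4) = 35.

35


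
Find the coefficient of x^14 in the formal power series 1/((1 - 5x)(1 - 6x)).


By partial fractions or Cauchy convolution:
The coefficient equals sum_{k=0}^{14} 5^k * 6^(14-k).
= 439667406451

439667406451


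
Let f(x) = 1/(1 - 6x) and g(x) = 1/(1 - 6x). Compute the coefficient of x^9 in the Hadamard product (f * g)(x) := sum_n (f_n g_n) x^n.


f has coefficients f_k = 6^k and g has coefficients g_k = 6^k, so the Hadamard product has coefficient (f*g)_k = 6^k * 6^k = 36^k.
For k = 9: 36^9 = 101559956668416.

101559956668416


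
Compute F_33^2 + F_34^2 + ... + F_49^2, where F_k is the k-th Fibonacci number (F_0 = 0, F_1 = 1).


There is a standard identity sum_{k=0}^{N} F_k^2 = F_N * F_{N+1} (proved inductively from the telescoping relation F_k^2 = F_k F_{k+1} - F_{k-1} F_k). Then
sum_{k=33}^{49} F_k^2 = F_49 F_50 - F_32 F_33.
Computing: F_49 = 7778742049, F_50 = 12586269025, F_32 = 2178309, F_33 = 3524578.
Sum = 7778742049 * 12586269025 - 2178309 * 3524578 = 97905332427173753623.

97905332427173753623


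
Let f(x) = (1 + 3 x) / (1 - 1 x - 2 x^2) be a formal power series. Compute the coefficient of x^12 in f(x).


Write f(x) = sum_{k>=0} a_k x^k. Multiplying both sides by 1 - 1 x - 2 x^2 gives
(1 - 1 x - 2 x^2) sum_{k>=0} a_k x^k = 1 + 3 x.
Matching coefficients:
 x^0: a_0 = 1
 x^1: a_1 - 1 a_0 = 3  =>  a_1 = 1*1 + 3 = 4
 x^k (k >= 2): a_k = 1 a_{k-1} + 2 a_{k-2}.
Iterating: a_2 = 6, a_3 = 14, a_4 = 26, a_5 = 54, a_6 = 106, a_7 = 214, a_8 = 426, a_9 = 854, a_10 = 1706, a_11 = 3414, a_12 = 6826.
So the coefficient of x^12 is 6826.

6826


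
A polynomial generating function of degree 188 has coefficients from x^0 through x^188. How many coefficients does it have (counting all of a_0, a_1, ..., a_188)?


A polynomial of degree 188 takes the form a_0 + a_1 x + ... + a_188 x^188.
The number of coefficients is 188 + 1 = 189.

189


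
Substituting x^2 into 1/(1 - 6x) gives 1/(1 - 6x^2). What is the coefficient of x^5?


Since 1/(1 - 6x^2) only has even powers of x,
the coefficient of x^5 (odd) is 0.

0


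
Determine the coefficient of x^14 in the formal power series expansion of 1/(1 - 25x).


The geometric series identity gives 1/(1 - c x) = sum_{k>=0} c^k x^k, so the coefficient of x^k is c^k.
Here c = 25 and k = 14.
Computing: 25^14 = 37252902984619140625

37252902984619140625


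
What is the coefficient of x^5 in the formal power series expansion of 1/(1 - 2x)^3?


The general identity 1/(1 - c x)^r = sum_{k>=0} c^k C(k + r - 1, r - 1) x^k follows by substituting y = c x into 1/(1 - y)^r = sum_{k>=0} C(k + r - 1, r - 1) y^k.
For c = 2, r = 3, k = 5:
2^5 * C(7, 2) = 32 * 21 = 672.

672


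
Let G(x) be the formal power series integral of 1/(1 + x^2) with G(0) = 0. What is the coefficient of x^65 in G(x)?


1/(1 + x^2) = sum_{j>=0} (-1)^j x^(2j). Integrating termwise with G(0) = 0:
G(x) = sum_{j>=0} (-1)^j x^(2j+1) / (2j+1) = arctan(x).
Only odd powers are nonzero. For x^65 write 65 = 2*32 + 1, giving
(-1)^32 / 65 = 1/65 = 1/65.

1/65


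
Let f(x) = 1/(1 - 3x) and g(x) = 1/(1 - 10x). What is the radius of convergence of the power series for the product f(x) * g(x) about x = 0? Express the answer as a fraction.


The radius of 1/(1 - 3x) is 1/3 (nearest singularity at x = 1/3), and the radius of 1/(1 - 10x) is 1/10.
The product f(x)*g(x) = 1/((1 - 3x)(1 - 10x)) has singularities at both 1/3 and 1/10, so its radius of convergence is the distance to the nearest one:
min(1/3, 1/10) = 1/10.

1/10


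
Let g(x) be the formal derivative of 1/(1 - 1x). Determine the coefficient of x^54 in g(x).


Differentiate termwise: d/dx sum_{k>=0} 1^k x^k = sum_{k>=1} k 1^k x^(k-1) = sum_{j>=0} (j+1) 1^(j+1) x^j.
Equivalently, d/dx [1/(1 - 1x)] = 1/(1 - 1x)^2.
For j = 54: 55 * 1^55 = 55 * 1 = 55.

55


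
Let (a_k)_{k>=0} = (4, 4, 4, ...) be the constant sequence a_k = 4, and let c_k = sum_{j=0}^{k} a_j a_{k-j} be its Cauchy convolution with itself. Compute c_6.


Since a_j = 4 for all j >= 0, the convolution sum becomes
c_k = sum_{j=0}^{k} 4 * 4 = 16 * (k + 1).
Equivalently, the generating function of (a_k) is 4/(1 - x) and its square is 16/(1 - x)^2 = sum_{k>=0} 16(k + 1) x^k.
For k = 6: 16 * 7 = 112.

112


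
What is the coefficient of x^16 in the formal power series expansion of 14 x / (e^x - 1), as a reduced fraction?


The exponential generating function for Bernoulli numbers is
x / (e^x - 1) = sum_{k>=0} B_k x^k / k!.
So the coefficient of x^16 in 14 x / (e^x - 1) is 14 B_16 / 16!.
Computing: B_16 = -3617/510, 16! = 20922789888000, giving
14 * -3617/510 / 20922789888000 = -3617/762187345920000.

-3617/762187345920000


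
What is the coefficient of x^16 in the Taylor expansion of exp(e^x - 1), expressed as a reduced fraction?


exp(e^x - 1) = sum_{k>=0} Bell_k x^k / k!, where Bell_k is the k-th Bell number.
So the coefficient of x^16 is Bell_16 / 16!.
Computing: Bell_16 = 10480142147 and 16! = 20922789888000, giving
10480142147/20922789888000 = 10480142147/20922789888000.

10480142147/20922789888000


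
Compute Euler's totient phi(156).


phi(n) counts integers in [1, n] coprime to n. Using the multiplicative formula phi(n) = n * prod_{p | n} (1 - 1/p):
156 = 2^2 * 3 * 13, so
phi(156) = 156 * (1 - 1/2) * (1 - 1/3) * (1 - 1/13) = 48.

48


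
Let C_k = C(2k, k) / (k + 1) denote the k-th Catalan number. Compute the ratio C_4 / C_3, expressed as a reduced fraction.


Using C_k = (2k)! / (k! (k+1)!), the ratio C_{k+1}/C_k simplifies to
C_{k+1}/C_k = [(2k+2)! / ((k+1)! (k+2)!)] * [k! (k+1)! / (2k)!]
 = (2k+2)(2k+1) / ((k+1)(k+2)) = 2(2k+1) / (k+2).
For k = 3: 2(2*3 + 1) / (3 + 2) = 14/5 = 14/5.

14/5


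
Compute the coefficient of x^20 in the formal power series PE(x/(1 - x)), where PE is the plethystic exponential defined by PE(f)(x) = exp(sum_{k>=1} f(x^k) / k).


For f(x) = x/(1 - x) we have
sum_{k>=1} f(x^k) / k = sum_{k>=1} (1/k) * x^k / (1 - x^k) = sum_{k, m >= 1} x^(k m) / k,
which after exponentiating simplifies to
PE(x/(1 - x)) = prod_{k>=1} 1 / (1 - x^k).
This is the generating function for the partition function p(n), so the coefficient of x^20 is p(20).
Computing p(20) by dynamic programming over parts 1, 2, ..., 20: p(20) = 627.

627


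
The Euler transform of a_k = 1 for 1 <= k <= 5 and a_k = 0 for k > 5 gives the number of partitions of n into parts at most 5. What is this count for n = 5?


Partitions of 5 into parts at most 5:
Using generating function (1-x)^(-1)(1-x^2)^(-1)...(1-x^5)^(-1),
the coefficient of x^5 = 7

7


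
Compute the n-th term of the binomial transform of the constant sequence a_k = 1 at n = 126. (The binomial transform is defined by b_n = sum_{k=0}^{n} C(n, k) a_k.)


With a_k = 1 for all k, b_n = sum_{k=0}^{n} C(n, k) = 2^n by the binomial theorem.
For n = 126: 2^126 = 85070591730234615865843651857942052864.

85070591730234615865843651857942052864


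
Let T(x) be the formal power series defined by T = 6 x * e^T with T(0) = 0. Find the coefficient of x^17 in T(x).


Apply the Lagrange inversion formula: if T = 6 x * phi(T) with phi(t) = e^t, then
[x^n] T = 6^n * (1/n) [t^(n-1)] phi(t)^n = 6^n * (1/n) [t^(n-1)] e^(n t) = 6^n * (1/n) * n^(n-1) / (n-1)! = 6^n * n^(n-1) / n!.
When c = 1 this is the Cayley count of rooted labeled trees on n vertices, divided by n!.
For n = 17: 6^17 * 17^16 / 17! = 16926659444736 * 48661191875666868481/355687428096000 = 2028278625223237353130284/875875.

2028278625223237353130284/875875


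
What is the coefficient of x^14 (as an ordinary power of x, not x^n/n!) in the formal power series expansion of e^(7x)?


The exponential series is e^y = sum_{k>=0} y^k / k!. Substituting y = 7x gives
e^(7x) = sum_{k>=0} 7^k x^k / k!.
So the coefficient of x^n is a^n/n! with a = 7, n = 14:
7^14 / 14! = 678223072849/87178291200 = 13841287201/1779148800

13841287201/1779148800


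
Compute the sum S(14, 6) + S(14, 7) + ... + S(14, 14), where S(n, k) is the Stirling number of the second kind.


By definition, S(n, k) counts partitions of an n-set into exactly k nonempty blocks.
Computing row n = 14 for k = 6..14:
S(14, k): 63436373, 49329280, 20912320, 5135130, 752752, 66066, 3367, 91, 1
Sum = 139635380.

139635380


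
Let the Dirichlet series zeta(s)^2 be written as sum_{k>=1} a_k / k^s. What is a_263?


The Dirichlet convolution of the constant function 1 with itself gives (1 * 1)(k) = sum_{d | k} 1 = d(k), the number of positive divisors of k.
Since zeta(s) = sum_{k>=1} 1/k^s, we have zeta(s)^2 = sum_{k>=1} d(k)/k^s, so a_k = d(k).
For k = 263: the divisors are 1, 263.
Count = 2.

2


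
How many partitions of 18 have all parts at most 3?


Using the generating function (1-x)^(-1)(1-x^2)^(-1)(1-x^3)^(-1),
the coefficient of x^18 counts these restricted partitions.
Result = 37

37


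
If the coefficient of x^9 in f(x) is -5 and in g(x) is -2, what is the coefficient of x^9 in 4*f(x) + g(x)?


Scalar multiplication scales coefficients: 4 * -5 = -20.
Then add the g coefficient: -20 + -2
= -22

-22


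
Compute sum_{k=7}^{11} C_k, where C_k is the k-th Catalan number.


C_7 through C_11: 429, 1430, 4862, 16796, 58786
Sum = 429 + 1430 + 4862 + 16796 + 58786
= 82303

82303


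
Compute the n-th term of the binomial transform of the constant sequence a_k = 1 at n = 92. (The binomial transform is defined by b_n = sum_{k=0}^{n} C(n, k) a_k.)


With a_k = 1 for all k, b_n = sum_{k=0}^{n} C(n, k) = 2^n by the binomial theorem.
For n = 92: 2^92 = 4951760157141521099596496896.

4951760157141521099596496896


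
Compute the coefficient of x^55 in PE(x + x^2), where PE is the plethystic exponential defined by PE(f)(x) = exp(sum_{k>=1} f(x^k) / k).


With f(x) = x + x^2, the exponent is sum_{k>=1} (x^k + x^(2k)) / k = -ln(1 - x) - ln(1 - x^2). Exponentiating:
PE(x + x^2) = 1 / ((1 - x)(1 - x^2)).
This is the generating function for partitions of n into parts of size 1 or 2. The number of 2's can be any j in 0..27, and the rest are 1's, so
[x^55] = floor(55/2) + 1 = 28.

28


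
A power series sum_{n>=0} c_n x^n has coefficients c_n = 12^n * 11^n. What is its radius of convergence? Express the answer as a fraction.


By the root test (Cauchy-Hadamard), the radius is R = 1 / limsup_n |c_n|^(1/n).
Here |c_n|^(1/n) = (12^n * 11^n)^(1/n) = 12 * 11 = 132 for all n.
So R = 1/132 = 1/132.

1/132


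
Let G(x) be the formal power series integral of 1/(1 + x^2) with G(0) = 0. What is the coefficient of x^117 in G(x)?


1/(1 + x^2) = sum_{j>=0} (-1)^j x^(2j). Integrating termwise with G(0) = 0:
G(x) = sum_{j>=0} (-1)^j x^(2j+1) / (2j+1) = arctan(x).
Only odd powers are nonzero. For x^117 write 117 = 2*58 + 1, giving
(-1)^58 / 117 = 1/117 = 1/117.

1/117


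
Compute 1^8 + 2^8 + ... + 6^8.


This power sum has a closed form given by Faulhaber's formula
sum_{k=1}^{m} k^p = (1 / (p + 1)) * sum_{j=0}^{p} C(p + 1, j) B_j m^(p + 1 - j),
but for small m direct computation is fastest:
1 + 256 + 6561 + 65536 + 390625 + 1679616 = 2142595.

2142595


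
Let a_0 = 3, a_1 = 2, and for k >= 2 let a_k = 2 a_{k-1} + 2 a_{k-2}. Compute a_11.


Iterating the recurrence forward:
a_0 = 3
a_1 = 2
a_2 = 2*2 + 2*3 = 10
a_3 = 2*10 + 2*2 = 24
a_4 = 2*24 + 2*10 = 68
a_5 = 2*68 + 2*24 = 184
a_6 = 2*184 + 2*68 = 504
a_7 = 2*504 + 2*184 = 1376
a_8 = 2*1376 + 2*504 = 3760
a_9 = 2*3760 + 2*1376 = 10272
a_10 = 2*10272 + 2*3760 = 28064
a_11 = 2*28064 + 2*10272 = 76672
So a_11 = 76672.

76672


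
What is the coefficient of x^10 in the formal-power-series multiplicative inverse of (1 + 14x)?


The inverse is 1/(1 + 14x). Apply the geometric identity 1/(1 - y) = sum_{k>=0} y^k with y = -14x:
1/(1 + 14x) = sum_{k>=0} (-14)^k x^k.
So the coefficient of x^10 is (-14)^10 = 289254654976.

289254654976


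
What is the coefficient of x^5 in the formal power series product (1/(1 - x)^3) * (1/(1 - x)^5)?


Combine the factors: (1/(1 - x)^3) * (1/(1 - x)^5) = 1/(1 - x)^8.
Then use 1/(1 - x)^r = sum_{k>=0} C(k + r - 1, r - 1) x^k with r = 8 and k = 5:
C(12, 7) = 792.

792


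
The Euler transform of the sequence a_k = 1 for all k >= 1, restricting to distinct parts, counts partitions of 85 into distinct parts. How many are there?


Partitions of 85 into distinct parts can be computed via generating function.
Product (1+x)(1+x^2)(1+x^3)...
The coefficient of x^85 = 121792

121792


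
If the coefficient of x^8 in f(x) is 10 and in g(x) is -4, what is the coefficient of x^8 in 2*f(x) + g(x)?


Scalar multiplication scales coefficients: 2 * 10 = 20.
Then add the g coefficient: 20 + -4
= 16

16


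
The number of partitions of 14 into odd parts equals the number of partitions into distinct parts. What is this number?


Computing partitions of 14 into odd parts (1, 3, 5, ...):
Using the generating function prod_{k>=0} 1/(1-x^(2k+1)),
the count is 22

22


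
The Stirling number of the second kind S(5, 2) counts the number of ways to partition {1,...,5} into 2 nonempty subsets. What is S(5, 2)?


Using the explicit formula S(n,k) = (1/k!) sum_{j=0}^{k} (-1)^(k-j) C(k,j) j^n:
S(5, 2) = 15
Equivalently, S(n,k) is n! times the coefficient of x^n in the EGF (e^x - 1)^k / k!.

15


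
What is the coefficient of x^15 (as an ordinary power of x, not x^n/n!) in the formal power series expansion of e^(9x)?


The exponential series is e^y = sum_{k>=0} y^k / k!. Substituting y = 9x gives
e^(9x) = sum_{k>=0} 9^k x^k / k!.
So the coefficient of x^n is a^n/n! with a = 9, n = 15:
9^15 / 15! = 205891132094649/1307674368000 = 282429536481/1793792000

282429536481/1793792000


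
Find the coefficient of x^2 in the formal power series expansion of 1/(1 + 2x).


Write 1/(1 + c x) = 1/(1 - (-c) x) and apply the geometric-series identity
1/(1 - y) = sum_{k>=0} y^k to get 1/(1 + c x) = sum_{k>=0} (-c)^k x^k.
So the coefficient of x^k is (-c)^k = (-1)^k * c^k.
Here c = 2 and k = 2:
(-2)^2 = 1 * 4 = 4

4


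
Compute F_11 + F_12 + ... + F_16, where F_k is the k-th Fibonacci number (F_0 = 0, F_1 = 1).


Use the identity sum_{k=0}^{N} F_k = F_{N+2} - 1 (which follows from F_{k+2} - F_{k+1} = F_k). Then
sum_{k=11}^{16} F_k = (F_{18} - 1) - (F_{12} - 1) = F_{18} - F_{12}.
Computing: F_{18} = 2584, F_{12} = 144, so
Sum = 2584 - 144 = 2440.

2440


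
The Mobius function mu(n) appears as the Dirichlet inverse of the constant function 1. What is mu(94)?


94 = 2 * 47 (all distinct primes).
mu(94) = (-1)^2 = 1

1


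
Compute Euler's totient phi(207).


phi(n) counts integers in [1, n] coprime to n. Using the multiplicative formula phi(n) = n * prod_{p | n} (1 - 1/p):
207 = 3^2 * 23, so
phi(207) = 207 * (1 - 1/3) * (1 - 1/23) = 132.

132


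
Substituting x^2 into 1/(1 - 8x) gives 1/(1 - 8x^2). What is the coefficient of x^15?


Since 1/(1 - 8x^2) only has even powers of x,
the coefficient of x^15 (odd) is 0.

0


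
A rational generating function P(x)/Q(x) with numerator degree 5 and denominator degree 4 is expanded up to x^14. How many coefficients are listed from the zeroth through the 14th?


Expanding up to x^14 gives the coefficients for x^0, x^1, ..., x^14.
That is 14 + 1 = 15 coefficients in total.

15


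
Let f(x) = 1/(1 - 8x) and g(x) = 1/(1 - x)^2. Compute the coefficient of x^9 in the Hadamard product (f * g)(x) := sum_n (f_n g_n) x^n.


f has coefficients f_k = 8^k. For g = 1/(1 - x)^2 the coefficient is g_k = C(k + 1, 1) = k + 1. The Hadamard coefficient is (f * g)_k = 8^k * (k + 1).
For k = 9: 8^9 * 10 = 134217728 * 10 = 1342177280.

1342177280


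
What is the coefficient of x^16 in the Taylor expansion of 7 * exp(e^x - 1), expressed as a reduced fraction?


exp(e^x - 1) = sum_{k>=0} Bell_k x^k / k!, where Bell_k is the k-th Bell number.
So the coefficient of x^16 is 7 * Bell_16 / 16!.
Computing: Bell_16 = 10480142147 and 16! = 20922789888000, giving
7 * 10480142147/20922789888000 = 10480142147/2988969984000.

10480142147/2988969984000


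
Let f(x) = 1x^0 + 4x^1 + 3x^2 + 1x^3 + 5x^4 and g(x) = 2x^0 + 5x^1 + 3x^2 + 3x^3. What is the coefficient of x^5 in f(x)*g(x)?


Cauchy product at x^5:
3*3 + 1*3 + 5*5
= 37

37


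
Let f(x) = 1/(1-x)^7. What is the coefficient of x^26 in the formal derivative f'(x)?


Differentiate: d/dx [ 1/(1-x)^r ] = r / (1-x)^(r+1).
Here r = 7, so f'(x) = 7 / (1-x)^8.
The expansion of 1/(1-x)^(r+1) has coefficient of x^n equal to C(n+r, r).
So the coefficient of x^26 in f'(x) is
7 * C(33, 7) = 7 * 4272048 = 29904336

29904336


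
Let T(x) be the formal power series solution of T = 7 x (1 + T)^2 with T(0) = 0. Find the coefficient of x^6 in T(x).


Apply the Lagrange inversion formula: if T = 7 x * phi(T) with phi(t) = (1 + t)^2, then [x^n] T = 7^n * (1/n) [t^(n-1)] phi(t)^n = 7^n * (1/n) [t^(n-1)] (1 + t)^(2n) = 7^n * (1/n) C(2n, n-1).
Using the identity C(2n, n-1) = C(2n, n) * n / (n+1), the unscaled factor equals C(2n, n) / (n+1) = C_n, the n-th Catalan number.
For n = 6: C_6 = C(12, 6) / 7 = 924/7 = 132.
With the 7^6 = 117649 factor, the coefficient is 117649 * 132 = 15529668.

15529668


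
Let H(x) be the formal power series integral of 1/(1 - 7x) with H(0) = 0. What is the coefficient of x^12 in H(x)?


1/(1 - 7x) = sum_{k>=0} 7^k x^k. Integrating termwise with H(0) = 0:
H(x) = sum_{k>=0} 7^k x^(k+1) / (k+1) = sum_{m>=1} 7^(m-1) x^m / m.
For m = 12: 7^11/12 = 1977326743/12 = 1977326743/12.

1977326743/12


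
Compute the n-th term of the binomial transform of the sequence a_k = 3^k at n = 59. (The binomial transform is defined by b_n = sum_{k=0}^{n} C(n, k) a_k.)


With a_k = 3^k, b_n = sum_{k=0}^{n} C(n, k) 3^k = (1 + 3)^n by the binomial theorem.
For n = 59: (1 + 3)^59 = 4^59 = 332306998946228968225951765070086144.

332306998946228968225951765070086144


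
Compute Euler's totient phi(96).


phi(n) counts integers in [1, n] coprime to n. Using the multiplicative formula phi(n) = n * prod_{p | n} (1 - 1/p):
96 = 2^5 * 3, so
phi(96) = 96 * (1 - 1/2) * (1 - 1/3) = 32.

32


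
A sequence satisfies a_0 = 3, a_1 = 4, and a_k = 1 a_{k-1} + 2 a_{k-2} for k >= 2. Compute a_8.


The characteristic equation is t^2 - 1 t - 2 = 0, with roots r_1 = 2 and r_2 = -1 (so c_1 = r_1 + r_2, c_2 = -r_1 r_2 as required).
One can use the closed form a_n = A r_1^n + B r_2^n, but direct iteration is more reliable:
a_0 = 3, a_1 = 4, a_2 = 10, a_3 = 18, a_4 = 38, a_5 = 74, a_6 = 150, a_7 = 298, a_8 = 598.
So a_8 = 598.

598


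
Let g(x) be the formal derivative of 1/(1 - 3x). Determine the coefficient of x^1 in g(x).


Differentiate termwise: d/dx sum_{k>=0} 3^k x^k = sum_{k>=1} k 3^k x^(k-1) = sum_{j>=0} (j+1) 3^(j+1) x^j.
Equivalently, d/dx [1/(1 - 3x)] = 3/(1 - 3x)^2.
For j = 1: 2 * 3^2 = 2 * 9 = 18.

18


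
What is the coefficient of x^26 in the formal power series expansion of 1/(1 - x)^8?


The negative binomial / multiset identity is
1/(1 - x)^r = sum_{k>=0} C(k + r - 1, r - 1) x^k.
Here r = 8 and k = 26, so the coefficient is
C(26 + 7, 7) = C(33, 7)
= 4272048

4272048


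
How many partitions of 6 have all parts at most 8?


Using the generating function (1-x)^(-1)(1-x^2)^(-1)...(1-x^8)^(-1),
the coefficient of x^6 counts these restricted partitions.
Result = 11

11


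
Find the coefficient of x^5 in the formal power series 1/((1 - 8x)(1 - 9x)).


By partial fractions or Cauchy convolution:
The coefficient equals sum_{k=0}^{5} 8^k * 9^(5-k).
= 269297

269297


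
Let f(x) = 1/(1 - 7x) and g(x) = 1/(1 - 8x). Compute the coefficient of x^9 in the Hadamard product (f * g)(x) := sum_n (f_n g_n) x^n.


f has coefficients f_k = 7^k and g has coefficients g_k = 8^k, so the Hadamard product has coefficient (f*g)_k = 7^k * 8^k = 56^k.
For k = 9: 56^9 = 5416169448144896.

5416169448144896


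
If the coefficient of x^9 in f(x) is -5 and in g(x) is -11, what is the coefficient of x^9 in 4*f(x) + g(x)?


Scalar multiplication scales coefficients: 4 * -5 = -20.
Then add the g coefficient: -20 + -11
= -31

-31


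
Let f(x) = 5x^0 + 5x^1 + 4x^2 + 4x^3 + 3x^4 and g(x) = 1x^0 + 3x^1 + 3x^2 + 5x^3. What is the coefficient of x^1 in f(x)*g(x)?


Cauchy product at x^1:
5*3 + 5*1
= 20

20


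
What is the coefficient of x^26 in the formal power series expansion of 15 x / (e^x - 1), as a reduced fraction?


The exponential generating function for Bernoulli numbers is
x / (e^x - 1) = sum_{k>=0} B_k x^k / k!.
So the coefficient of x^26 in 15 x / (e^x - 1) is 15 B_26 / 26!.
Computing: B_26 = 8553103/6, 26! = 403291461126605635584000000, giving
15 * 8553103/6 / 403291461126605635584000000 = 657931/12408968034664788787200000.

657931/12408968034664788787200000


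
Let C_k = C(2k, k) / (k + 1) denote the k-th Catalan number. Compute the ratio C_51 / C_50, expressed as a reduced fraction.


Using C_k = (2k)! / (k! (k+1)!), the ratio C_{k+1}/C_k simplifies to
C_{k+1}/C_k = [(2k+2)! / ((k+1)! (k+2)!)] * [k! (k+1)! / (2k)!]
 = (2k+2)(2k+1) / ((k+1)(k+2)) = 2(2k+1) / (k+2).
For k = 50: 2(2*50 + 1) / (50 + 2) = 202/52 = 101/26.

101/26


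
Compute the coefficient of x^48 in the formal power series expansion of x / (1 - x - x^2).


Let f(x) = sum_{k>=0} a_k x^k. Multiplying f(x) * (1 - x - x^2) = x and matching coefficients gives a_0 = 0, a_1 = 1, and a_k = a_{k-1} + a_{k-2} for k >= 2. These are the Fibonacci numbers F_k.
Iterating from F_0 = 0, F_1 = 1:
F_0=0, F_1=1, F_2=1, F_3=2, F_4=3, F_5=5, F_6=8, F_7=13, F_8=21, F_9=34, ...
F_48 = 4807526976.

4807526976


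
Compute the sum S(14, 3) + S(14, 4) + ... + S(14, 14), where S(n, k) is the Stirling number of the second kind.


By definition, S(n, k) counts partitions of an n-set into exactly k nonempty blocks.
Computing row n = 14 for k = 3..14:
S(14, k): 788970, 10391745, 40075035, 63436373, 49329280, 20912320, 5135130, 752752, 66066, 3367, 91, 1
Sum = 190891130.

190891130


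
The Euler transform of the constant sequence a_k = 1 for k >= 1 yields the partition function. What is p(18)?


The Euler transform converts the sequence a_k = 1 into the number of integer partitions.
Using the recurrence or dynamic programming:
p(18) = 385

385


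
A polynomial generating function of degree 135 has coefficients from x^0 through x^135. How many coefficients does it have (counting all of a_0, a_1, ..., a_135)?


A polynomial of degree 135 takes the form a_0 + a_1 x + ... + a_135 x^135.
The number of coefficients is 135 + 1 = 136.

136


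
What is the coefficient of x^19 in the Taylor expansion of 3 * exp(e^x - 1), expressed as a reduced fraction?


exp(e^x - 1) = sum_{k>=0} Bell_k x^k / k!, where Bell_k is the k-th Bell number.
So the coefficient of x^19 is 3 * Bell_19 / 19!.
Computing: Bell_19 = 5832742205057 and 19! = 121645100408832000, giving
3 * 5832742205057/121645100408832000 = 5832742205057/40548366802944000.

5832742205057/40548366802944000


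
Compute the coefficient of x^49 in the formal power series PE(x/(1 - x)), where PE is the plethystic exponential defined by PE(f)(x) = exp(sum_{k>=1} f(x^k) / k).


For f(x) = x/(1 - x) we have
sum_{k>=1} f(x^k) / k = sum_{k>=1} (1/k) * x^k / (1 - x^k) = sum_{k, m >= 1} x^(k m) / k,
which after exponentiating simplifies to
PE(x/(1 - x)) = prod_{k>=1} 1 / (1 - x^k).
This is the generating function for the partition function p(n), so the coefficient of x^49 is p(49).
Computing p(49) by dynamic programming over parts 1, 2, ..., 49: p(49) = 173525.

173525


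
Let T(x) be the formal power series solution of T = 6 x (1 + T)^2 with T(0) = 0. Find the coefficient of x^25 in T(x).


Apply the Lagrange inversion formula: if T = 6 x * phi(T) with phi(t) = (1 + t)^2, then [x^n] T = 6^n * (1/n) [t^(n-1)] phi(t)^n = 6^n * (1/n) [t^(n-1)] (1 + t)^(2n) = 6^n * (1/n) C(2n, n-1).
Using the identity C(2n, n-1) = C(2n, n) * n / (n+1), the unscaled factor equals C(2n, n) / (n+1) = C_n, the n-th Catalan number.
For n = 25: C_25 = C(50, 25) / 26 = 126410606437752/26 = 4861946401452.
With the 6^25 = 28430288029929701376 factor, the coefficient is 28430288029929701376 * 4861946401452 = 138226536579360582077576172797952.

138226536579360582077576172797952


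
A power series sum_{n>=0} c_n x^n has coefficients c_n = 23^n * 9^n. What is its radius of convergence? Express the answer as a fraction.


By the root test (Cauchy-Hadamard), the radius is R = 1 / limsup_n |c_n|^(1/n).
Here |c_n|^(1/n) = (23^n * 9^n)^(1/n) = 23 * 9 = 207 for all n.
So R = 1/207 = 1/207.

1/207


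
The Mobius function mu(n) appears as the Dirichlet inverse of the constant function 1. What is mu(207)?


207 has a squared prime factor, so mu(207) = 0.
Factorization reveals a repeated prime.

0


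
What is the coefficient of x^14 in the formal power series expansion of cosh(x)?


The Maclaurin series is cosh(t) = sum_{m>=0} t^(2m) / (2m)!, so substituting t = x, only even powers of x are nonzero, with coefficient of x^(2m) equal to 1 / (2m)!.
For x^14 the coefficient is 1/14! = 1/87178291200 = 1/87178291200.

1/87178291200


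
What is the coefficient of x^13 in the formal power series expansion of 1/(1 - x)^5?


The expansion 1/(1 - x)^r = sum_{k>=0} C(k + r - 1, r - 1) x^k follows from the multiset / negative-binomial theorem (or from repeated differentiation of the geometric series).
For r = 5 and k = 13:
C(17, 4) = 355687428096000 / (24 * 6227020800) = 2380.

2380


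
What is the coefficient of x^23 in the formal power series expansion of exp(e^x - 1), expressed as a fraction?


exp(e^x - 1) is the exponential generating function for the Bell numbers Bell_k: exp(e^x - 1) = sum_{k>=0} Bell_k x^k / k!.
So the coefficient of x^23 in exp(e^x - 1) is Bell_23 / 23!.
Computing: Bell_23 = 44152005855084346 and 23! = 25852016738884976640000, giving
44152005855084346/25852016738884976640000 = 22076002927542173/12926008369442488320000.

22076002927542173/12926008369442488320000


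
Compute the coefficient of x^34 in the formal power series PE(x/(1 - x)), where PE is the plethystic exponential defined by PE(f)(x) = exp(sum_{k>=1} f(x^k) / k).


For f(x) = x/(1 - x) we have
sum_{k>=1} f(x^k) / k = sum_{k>=1} (1/k) * x^k / (1 - x^k) = sum_{k, m >= 1} x^(k m) / k,
which after exponentiating simplifies to
PE(x/(1 - x)) = prod_{k>=1} 1 / (1 - x^k).
This is the generating function for the partition function p(n), so the coefficient of x^34 is p(34).
Computing p(34) by dynamic programming over parts 1, 2, ..., 34: p(34) = 12310.

12310


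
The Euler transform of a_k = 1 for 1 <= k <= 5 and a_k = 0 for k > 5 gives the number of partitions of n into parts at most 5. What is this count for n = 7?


Partitions of 7 into parts at most 5:
Using generating function (1-x)^(-1)(1-x^2)^(-1)...(1-x^5)^(-1),
the coefficient of x^7 = 13

13


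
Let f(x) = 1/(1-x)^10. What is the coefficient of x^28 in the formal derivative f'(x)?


Differentiate: d/dx [ 1/(1-x)^r ] = r / (1-x)^(r+1).
Here r = 10, so f'(x) = 10 / (1-x)^11.
The expansion of 1/(1-x)^(r+1) has coefficient of x^n equal to C(n+r, r).
So the coefficient of x^28 in f'(x) is
10 * C(38, 10) = 10 * 472733756 = 4727337560

4727337560


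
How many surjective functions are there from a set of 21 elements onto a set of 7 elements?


By inclusion-exclusion on which target elements are missed, the number of surjections from an n-set onto a k-set is
surj(n, k) = sum_{j=0}^{k} (-1)^j C(k, j) (k - j)^n.
Equivalently surj(n, k) = k! * S(n, k), where S(n, k) is the Stirling number of the second kind.
For n = 21, k = 7:
S(21, 7) = 82310957214948, so
surj = 7! * 82310957214948 = 5040 * 82310957214948 = 414847224363337920.

414847224363337920


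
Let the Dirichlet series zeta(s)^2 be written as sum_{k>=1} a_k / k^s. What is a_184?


The Dirichlet convolution of the constant function 1 with itself gives (1 * 1)(k) = sum_{d | k} 1 = d(k), the number of positive divisors of k.
Since zeta(s) = sum_{k>=1} 1/k^s, we have zeta(s)^2 = sum_{k>=1} d(k)/k^s, so a_k = d(k).
For k = 184: the divisors are 1, 2, 4, 8, 23, 46, 92, 184.
Count = 8.

8


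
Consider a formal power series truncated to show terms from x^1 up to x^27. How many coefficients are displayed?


From x^1 to x^27 inclusive, the count is 27 - 1 + 1 = 27.

27


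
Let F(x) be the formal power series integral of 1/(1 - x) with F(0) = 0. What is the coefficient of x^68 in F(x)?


1/(1 - x) = sum_{k>=0} x^k. Integrating termwise and using F(0) = 0 gives
F(x) = sum_{k>=0} x^(k+1) / (k+1) = sum_{m>=1} x^m / m = -ln(1 - x).
So the coefficient of x^68 is 1/68 = 1/68.

1/68


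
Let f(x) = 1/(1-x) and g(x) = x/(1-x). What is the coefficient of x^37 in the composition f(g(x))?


First simplify the composition: f(g(x)) = 1/(1 - x/(1-x)) = (1-x)/((1-x) - x) = (1-x)/(1-2x).
Now extract the coefficient. Write (1-x)/(1-2x) = 1/(1-2x) - x/(1-2x).
The coefficient of x^n in 1/(1-2x) is 2^n, and in x/(1-2x) is 2^(n-1) (for n >= 1).
So the coefficient of x^37 is 2^37 - 2^36 = 137438953472 - 68719476736 = 68719476736.

68719476736
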